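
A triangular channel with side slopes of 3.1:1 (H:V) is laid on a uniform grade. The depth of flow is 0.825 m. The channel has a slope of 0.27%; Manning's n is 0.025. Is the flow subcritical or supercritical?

For a triangular section with side slope z = 3.1: A = zy² = 3.1×0.825² = 2.11 m²; P = 2y√(1+z²) = 2×0.825×3.257 = 5.375 m.
Hydraulic radius R = A/P = 2.11/5.375 = 0.3926 m.
V = (1/n) R^(2/3) √S = (1/0.025) × 0.3926^(2/3) × √0.0027 = 1.114 m/s. Hydraulic depth D_h = A/T = 2.11/5.115 = 0.4125 m.
Froude number Fr = V/√(g·D_h) = 1.114/√(9.81×0.4125) = 0.554, which is less than 1, so the flow is subcritical.

subcritical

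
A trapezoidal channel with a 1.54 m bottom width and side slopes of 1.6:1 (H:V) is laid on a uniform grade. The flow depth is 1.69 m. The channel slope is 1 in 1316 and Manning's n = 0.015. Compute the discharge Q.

With bottom width b = 1.54 m and side slope z = 1.6: A = (b + zy)y = (1.54 + 1.6×1.69)×1.69 = 7.172 m²; P = b + 2y√(1+z²) = 1.54 + 2×1.69×1.887 = 7.917 m.
Hydraulic radius R = A/P = 7.172/7.917 = 0.9059 m.
Manning's equation: Q = (1/n) A R^(2/3) S^(1/2) = (1/0.015) × 7.172 × 0.9059^(2/3) × 0.0007599^(1/2) = 12.3 m³/s.

Q = 12.3 m³/s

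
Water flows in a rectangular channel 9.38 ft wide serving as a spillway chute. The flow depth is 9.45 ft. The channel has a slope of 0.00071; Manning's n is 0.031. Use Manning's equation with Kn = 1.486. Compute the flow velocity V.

V = 2.74 ft/s

Flow area A = b·y = 9.38 × 9.45 = 88.64 ft². Wetted perimeter P = b + 2y = 9.38 + 2×9.45 = 28.28 ft.
Hydraulic radius R = A/P = 88.64/28.28 = 3.134 ft.
From Manning's equation, V = (1.486/n) R^(2/3) S^(1/2) = (1.486/0.031) × 3.134^(2/3) × 0.00071^(1/2) = 2.74 ft/s.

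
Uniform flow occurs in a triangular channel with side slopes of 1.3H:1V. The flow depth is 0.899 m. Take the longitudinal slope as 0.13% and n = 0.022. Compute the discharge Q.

Q = 0.865 m³/s

For a triangular section with side slope z = 1.3: A = zy² = 1.3×0.899² = 1.051 m²; P = 2y√(1+z²) = 2×0.899×1.64 = 2.949 m.
Hydraulic radius R = A/P = 1.051/2.949 = 0.3563 m.
Manning's equation: Q = (1/n) A R^(2/3) S^(1/2) = (1/0.022) × 1.051 × 0.3563^(2/3) × 0.0013^(1/2) = 0.865 m³/s.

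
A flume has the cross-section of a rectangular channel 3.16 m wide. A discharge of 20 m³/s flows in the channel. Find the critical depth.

y_c = 1.6 m

For a rectangular channel, critical depth y_c = (q²/g)^(1/3) where q = Q/b = 20/3.16 = 6.329 m²/s.
So y_c = (6.329²/9.81)^(1/3) = 1.6 m.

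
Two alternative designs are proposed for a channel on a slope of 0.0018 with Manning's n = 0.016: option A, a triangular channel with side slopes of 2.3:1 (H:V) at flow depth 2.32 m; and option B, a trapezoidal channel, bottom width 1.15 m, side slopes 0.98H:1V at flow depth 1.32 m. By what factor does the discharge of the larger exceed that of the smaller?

5.25

Channel A: For a triangular section with side slope z = 2.3: A = zy² = 2.3×2.32² = 12.38 m²; P = 2y√(1+z²) = 2×2.32×2.508 = 11.64 m. Hydraulic radius R = A/P = 12.38/11.64 = 1.064 m. Q_A = (1/0.016)·12.38·1.064^(2/3)·√0.0018 = 34.21 m³/s.
Channel B: With bottom width b = 1.15 m and side slope z = 0.98: A = (b + zy)y = (1.15 + 0.98×1.32)×1.32 = 3.226 m²; P = b + 2y√(1+z²) = 1.15 + 2×1.32×1.4 = 4.846 m. Hydraulic radius R = A/P = 3.226/4.846 = 0.6656 m. Q_B = (1/0.016)·3.226·0.6656^(2/3)·√0.0018 = 6.52 m³/s.
The larger discharge is 34.21 m³/s and the smaller is 6.52 m³/s; the ratio is 5.25.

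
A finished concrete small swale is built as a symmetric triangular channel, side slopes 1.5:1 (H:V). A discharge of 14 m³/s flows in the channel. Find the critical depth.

y_c = 1.78 m

At critical depth, Q² T / (g A³) = 1, i.e. A³/T = Q²/g = 14²/9.81 = 19.98.
At y = 2.21 m: A³/T = 59.31 — over.
At y = 1.36 m: A³/T = 5.234 — short.
At y = 1.78 m: A³/T = 20.1 — ≈ 19.98.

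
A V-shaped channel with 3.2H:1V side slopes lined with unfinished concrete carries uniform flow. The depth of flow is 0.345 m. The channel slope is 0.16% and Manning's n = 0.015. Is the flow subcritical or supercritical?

For a triangular section with side slope z = 3.2: A = zy² = 3.2×0.345² = 0.3809 m²; P = 2y√(1+z²) = 2×0.345×3.353 = 2.313 m.
Hydraulic radius R = A/P = 0.3809/2.313 = 0.1646 m.
V = (1/n) R^(2/3) √S = (1/0.015) × 0.1646^(2/3) × √0.0016 = 0.8011 m/s. Hydraulic depth D_h = A/T = 0.3809/2.208 = 0.1725 m.
Froude number Fr = V/√(g·D_h) = 0.8011/√(9.81×0.1725) = 0.616, which is less than 1, so the flow is subcritical.

subcritical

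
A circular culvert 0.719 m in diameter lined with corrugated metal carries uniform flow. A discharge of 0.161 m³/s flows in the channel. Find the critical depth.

At critical depth, Q² T / (g A³) = 1, i.e. A³/T = Q²/g = 0.161²/9.81 = 0.002642.
At y = 0.215 m: A³/T = 0.001611 — too small.
At y = 0.244 m: A³/T = 0.002629 — close enough.

y_c = 0.244 m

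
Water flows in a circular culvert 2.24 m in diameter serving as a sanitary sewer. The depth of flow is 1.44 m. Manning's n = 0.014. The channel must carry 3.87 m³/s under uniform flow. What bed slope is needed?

For a circular section of diameter D = 2.24 m at depth y = 1.44 m, the central angle is θ = 2 arccos(1 − 2y/D) = 3.721 rad. Then A = (D²/8)(θ − sin θ) = 2.677 m² and P = Dθ/2 = 4.168 m.
Hydraulic radius R = A/P = 2.677/4.168 = 0.6424 m.
From Manning's equation, S = [nQ / (1 A R^(2/3))]² = [0.014 × 3.87 / (1 × 2.677 × 0.6424^(2/3))]² = 0.000739.

S = 0.000739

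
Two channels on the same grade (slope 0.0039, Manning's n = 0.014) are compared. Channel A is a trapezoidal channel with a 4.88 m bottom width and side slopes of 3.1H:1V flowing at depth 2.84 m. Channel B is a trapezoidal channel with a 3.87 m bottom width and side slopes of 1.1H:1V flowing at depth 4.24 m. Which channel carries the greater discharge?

Channel A: With bottom width b = 4.88 m and side slope z = 3.1: A = (b + zy)y = (4.88 + 3.1×2.84)×2.84 = 38.86 m²; P = b + 2y√(1+z²) = 4.88 + 2×2.84×3.257 = 23.38 m. Hydraulic radius R = A/P = 38.86/23.38 = 1.662 m. Q_A = (1/0.014)·38.86·1.662^(2/3)·√0.0039 = 243.2 m³/s.
Channel B: With bottom width b = 3.87 m and side slope z = 1.1: A = (b + zy)y = (3.87 + 1.1×4.24)×4.24 = 36.18 m²; P = b + 2y√(1+z²) = 3.87 + 2×4.24×1.487 = 16.48 m. Hydraulic radius R = A/P = 36.18/16.48 = 2.196 m. Q_B = (1/0.014)·36.18·2.196^(2/3)·√0.0039 = 272.7 m³/s.
Q_A = 243.2 m³/s vs Q_B = 272.7 m³/s, so channel B carries more.

channel B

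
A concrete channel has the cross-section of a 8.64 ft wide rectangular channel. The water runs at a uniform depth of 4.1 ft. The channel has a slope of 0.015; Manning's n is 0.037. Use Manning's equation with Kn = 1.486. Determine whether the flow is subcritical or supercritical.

subcritical

Flow area A = b·y = 8.64 × 4.1 = 35.42 ft². Wetted perimeter P = b + 2y = 8.64 + 2×4.1 = 16.84 ft.
Hydraulic radius R = A/P = 35.42/16.84 = 2.104 ft.
V = (1.486/n) R^(2/3) √S = (1.486/0.037) × 2.104^(2/3) × √0.015 = 8.075 ft/s. Hydraulic depth D_h = A/T = 35.42/8.64 = 4.1 ft.
Froude number Fr = V/√(g·D_h) = 8.075/√(32.2×4.1) = 0.703, which is less than 1, so the flow is subcritical.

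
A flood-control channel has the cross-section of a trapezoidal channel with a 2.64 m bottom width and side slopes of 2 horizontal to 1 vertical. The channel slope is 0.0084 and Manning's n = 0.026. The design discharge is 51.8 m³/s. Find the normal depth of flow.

Manning's equation rearranged: A R^(2/3) = nQ / (1·√S) = 0.026 × 51.8 / (√0.0084) = 14.69.
Trying y = 1.44 m: A R^(2/3) = 7.274 — too small.
Trying y = 2.5 m: A R^(2/3) = 23.7 — too large.
Trying y = 2.01 m: A R^(2/3) = 14.7 — close enough.

y_n = 2.01 m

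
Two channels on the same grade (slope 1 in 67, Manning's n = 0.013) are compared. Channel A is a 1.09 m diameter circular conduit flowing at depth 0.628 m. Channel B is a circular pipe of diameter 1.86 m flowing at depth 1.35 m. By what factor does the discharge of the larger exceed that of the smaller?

5.78

Channel A: For a circular section of diameter D = 1.09 m at depth y = 0.628 m, the central angle is θ = 2 arccos(1 − 2y/D) = 3.447 rad. Then A = (D²/8)(θ − sin θ) = 0.5567 m² and P = Dθ/2 = 1.879 m. Hydraulic radius R = A/P = 0.5567/1.879 = 0.2963 m. Q_A = (1/0.013)·0.5567·0.2963^(2/3)·√0.01493 = 2.325 m³/s.
Channel B: For a circular section of diameter D = 1.86 m at depth y = 1.35 m, the central angle is θ = 2 arccos(1 − 2y/D) = 4.079 rad. Then A = (D²/8)(θ − sin θ) = 2.112 m² and P = Dθ/2 = 3.793 m. Hydraulic radius R = A/P = 2.112/3.793 = 0.5569 m. Q_B = (1/0.013)·2.112·0.5569^(2/3)·√0.01493 = 13.44 m³/s.
The larger discharge is 13.44 m³/s and the smaller is 2.325 m³/s; the ratio is 5.78.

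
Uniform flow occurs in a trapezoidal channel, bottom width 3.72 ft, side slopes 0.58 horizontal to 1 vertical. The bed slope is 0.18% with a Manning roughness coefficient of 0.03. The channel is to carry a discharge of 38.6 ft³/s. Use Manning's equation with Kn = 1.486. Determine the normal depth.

Manning's equation rearranged: A R^(2/3) = nQ / (1.486·√S) = 0.03 × 38.6 / (1.486 × √0.0018) = 18.37.
Trying y = 2.09 ft: A R^(2/3) = 11.68 — short.
Trying y = 3.12 ft: A R^(2/3) = 23.38 — over.
Trying y = 2.72 ft: A R^(2/3) = 18.37 — close enough.

y_n = 2.72 ft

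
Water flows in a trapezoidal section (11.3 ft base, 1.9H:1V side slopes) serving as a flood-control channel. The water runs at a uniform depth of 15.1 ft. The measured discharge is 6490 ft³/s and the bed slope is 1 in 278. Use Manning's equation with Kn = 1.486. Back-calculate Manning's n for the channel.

With bottom width b = 11.3 ft and side slope z = 1.9: A = (b + zy)y = (11.3 + 1.9×15.1)×15.1 = 603.8 ft²; P = b + 2y√(1+z²) = 11.3 + 2×15.1×2.147 = 76.14 ft.
Hydraulic radius R = A/P = 603.8/76.14 = 7.931 ft.
Rearranging Manning's equation: n = (1.486/Q) A R^(2/3) S^(1/2) = (1.486/6490) × 603.8 × 7.931^(2/3) × √0.003597 = 0.033.

n = 0.033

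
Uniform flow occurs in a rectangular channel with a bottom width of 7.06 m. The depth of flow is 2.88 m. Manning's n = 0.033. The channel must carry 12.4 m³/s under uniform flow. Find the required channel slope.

Flow area A = b·y = 7.06 × 2.88 = 20.33 m². Wetted perimeter P = b + 2y = 7.06 + 2×2.88 = 12.82 m.
Hydraulic radius R = A/P = 20.33/12.82 = 1.586 m.
From Manning's equation, S = [nQ / (1 A R^(2/3))]² = [0.033 × 12.4 / (1 × 20.33 × 1.586^(2/3))]² = 0.000219.

S = 0.000219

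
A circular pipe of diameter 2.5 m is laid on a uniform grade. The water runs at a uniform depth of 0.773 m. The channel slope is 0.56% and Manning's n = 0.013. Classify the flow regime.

For a circular section of diameter D = 2.5 m at depth y = 0.773 m, the central angle is θ = 2 arccos(1 − 2y/D) = 2.359 rad. Then A = (D²/8)(θ − sin θ) = 1.291 m² and P = Dθ/2 = 2.948 m.
Hydraulic radius R = A/P = 1.291/2.948 = 0.4381 m.
V = (1/n) R^(2/3) √S = (1/0.013) × 0.4381^(2/3) × √0.0056 = 3.32 m/s. Hydraulic depth D_h = A/T = 1.291/2.311 = 0.5589 m.
Froude number Fr = V/√(g·D_h) = 3.32/√(9.81×0.5589) = 1.42, which is greater than 1, so the flow is supercritical.

supercritical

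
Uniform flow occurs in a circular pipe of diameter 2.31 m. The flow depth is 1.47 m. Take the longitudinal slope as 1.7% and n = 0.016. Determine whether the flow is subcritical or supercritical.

For a circular section of diameter D = 2.31 m at depth y = 1.47 m, the central angle is θ = 2 arccos(1 − 2y/D) = 3.694 rad. Then A = (D²/8)(θ − sin θ) = 2.814 m² and P = Dθ/2 = 4.267 m.
Hydraulic radius R = A/P = 2.814/4.267 = 0.6595 m.
V = (1/n) R^(2/3) √S = (1/0.016) × 0.6595^(2/3) × √0.017 = 6.174 m/s. Hydraulic depth D_h = A/T = 2.814/2.222 = 1.266 m.
Froude number Fr = V/√(g·D_h) = 6.174/√(9.81×1.266) = 1.75, which is greater than 1, so the flow is supercritical.

supercritical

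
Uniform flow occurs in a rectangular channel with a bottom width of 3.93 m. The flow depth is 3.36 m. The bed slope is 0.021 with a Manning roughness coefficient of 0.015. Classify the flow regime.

supercritical

Flow area A = b·y = 3.93 × 3.36 = 13.2 m². Wetted perimeter P = b + 2y = 3.93 + 2×3.36 = 10.65 m.
Hydraulic radius R = A/P = 13.2/10.65 = 1.24 m.
V = (1/n) R^(2/3) √S = (1/0.015) × 1.24^(2/3) × √0.021 = 11.15 m/s. Hydraulic depth D_h = A/T = 13.2/3.93 = 3.36 m.
Froude number Fr = V/√(g·D_h) = 11.15/√(9.81×3.36) = 1.94, which is greater than 1, so the flow is supercritical.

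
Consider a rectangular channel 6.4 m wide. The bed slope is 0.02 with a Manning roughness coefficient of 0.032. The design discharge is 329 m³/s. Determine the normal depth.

Manning's equation rearranged: A R^(2/3) = nQ / (1·√S) = 0.032 × 329 / (√0.02) = 74.44.
At y = 5.21 m: A R^(2/3) = 52.62 — low.
At y = 7.71 m: A R^(2/3) = 85.01 — high.
At y = 6.9 m: A R^(2/3) = 74.38 — matches.

y_n = 6.9 m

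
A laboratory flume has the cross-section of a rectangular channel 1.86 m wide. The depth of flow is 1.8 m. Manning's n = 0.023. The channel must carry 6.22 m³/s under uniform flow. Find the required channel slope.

Flow area A = b·y = 1.86 × 1.8 = 3.348 m². Wetted perimeter P = b + 2y = 1.86 + 2×1.8 = 5.46 m.
Hydraulic radius R = A/P = 3.348/5.46 = 0.6132 m.
From Manning's equation, S = [nQ / (1 A R^(2/3))]² = [0.023 × 6.22 / (1 × 3.348 × 0.6132^(2/3))]² = 0.0035.

S = 0.0035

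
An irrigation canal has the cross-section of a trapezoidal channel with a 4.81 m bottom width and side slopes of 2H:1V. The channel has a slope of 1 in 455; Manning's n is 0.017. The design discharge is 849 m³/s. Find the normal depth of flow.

Manning's equation rearranged: A R^(2/3) = nQ / (1·√S) = 0.017 × 849 / (√0.002198) = 307.9.
Trying y = 5.14 m: A R^(2/3) = 153.7 — low.
Trying y = 8.9 m: A R^(2/3) = 549.4 — high.
Trying y = 6.96 m: A R^(2/3) = 307.8 — close enough.

y_n = 6.96 m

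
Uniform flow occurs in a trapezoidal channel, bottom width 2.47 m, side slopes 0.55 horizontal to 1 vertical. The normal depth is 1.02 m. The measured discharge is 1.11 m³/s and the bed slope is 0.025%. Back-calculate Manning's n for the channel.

n = 0.0329

With bottom width b = 2.47 m and side slope z = 0.55: A = (b + zy)y = (2.47 + 0.55×1.02)×1.02 = 3.092 m²; P = b + 2y√(1+z²) = 2.47 + 2×1.02×1.141 = 4.798 m.
Hydraulic radius R = A/P = 3.092/4.798 = 0.6443 m.
Rearranging Manning's equation: n = (1/Q) A R^(2/3) S^(1/2) = (1/1.11) × 3.092 × 0.6443^(2/3) × √0.00025 = 0.0329.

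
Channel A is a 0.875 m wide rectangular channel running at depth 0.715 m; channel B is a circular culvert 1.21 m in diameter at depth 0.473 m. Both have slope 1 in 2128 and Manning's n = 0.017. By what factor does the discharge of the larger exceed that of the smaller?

1.57

Channel A: Flow area A = b·y = 0.875 × 0.715 = 0.6256 m². Wetted perimeter P = b + 2y = 0.875 + 2×0.715 = 2.305 m. Hydraulic radius R = A/P = 0.6256/2.305 = 0.2714 m. Q_A = (1/0.017)·0.6256·0.2714^(2/3)·√0.0004699 = 0.3344 m³/s.
Channel B: For a circular section of diameter D = 1.21 m at depth y = 0.473 m, the central angle is θ = 2 arccos(1 − 2y/D) = 2.702 rad. Then A = (D²/8)(θ − sin θ) = 0.4165 m² and P = Dθ/2 = 1.635 m. Hydraulic radius R = A/P = 0.4165/1.635 = 0.2548 m. Q_B = (1/0.017)·0.4165·0.2548^(2/3)·√0.0004699 = 0.2135 m³/s.
The larger discharge is 0.3344 m³/s and the smaller is 0.2135 m³/s; the ratio is 1.57.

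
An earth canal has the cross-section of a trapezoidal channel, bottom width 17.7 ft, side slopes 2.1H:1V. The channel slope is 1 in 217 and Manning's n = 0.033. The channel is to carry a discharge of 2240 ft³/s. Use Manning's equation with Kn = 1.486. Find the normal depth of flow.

Manning's equation rearranged: A R^(2/3) = nQ / (1.486·√S) = 0.033 × 2240 / (1.486 × √0.004608) = 732.8.
Try y = 9.45 ft: A R^(2/3) = 1139 — high.
Try y = 5.66 ft: A R^(2/3) = 408 — low.
Try y = 7.61 ft: A R^(2/3) = 732.1 — ≈ 732.8.

y_n = 7.61 ft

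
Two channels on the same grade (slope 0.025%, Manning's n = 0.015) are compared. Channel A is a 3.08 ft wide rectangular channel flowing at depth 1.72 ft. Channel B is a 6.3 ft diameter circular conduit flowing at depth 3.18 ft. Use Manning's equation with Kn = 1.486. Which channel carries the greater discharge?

channel B

Channel A: Flow area A = b·y = 3.08 × 1.72 = 5.298 ft². Wetted perimeter P = b + 2y = 3.08 + 2×1.72 = 6.52 ft. Hydraulic radius R = A/P = 5.298/6.52 = 0.8125 ft. Q_A = (1.486/0.015)·5.298·0.8125^(2/3)·√0.00025 = 7.225 ft³/s.
Channel B: For a circular section of diameter D = 6.3 ft at depth y = 3.18 ft, the central angle is θ = 2 arccos(1 − 2y/D) = 3.161 rad. Then A = (D²/8)(θ − sin θ) = 15.78 ft² and P = Dθ/2 = 9.956 ft. Hydraulic radius R = A/P = 15.78/9.956 = 1.584 ft. Q_B = (1.486/0.015)·15.78·1.584^(2/3)·√0.00025 = 33.58 ft³/s.
Q_A = 7.225 ft³/s vs Q_B = 33.58 ft³/s, so channel B carries more.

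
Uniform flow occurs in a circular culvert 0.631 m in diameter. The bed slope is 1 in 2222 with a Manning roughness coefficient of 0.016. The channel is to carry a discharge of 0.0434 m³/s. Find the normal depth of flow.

Manning's equation rearranged: A R^(2/3) = nQ / (1·√S) = 0.016 × 0.0434 / (√0.00045) = 0.03273.
Trying y = 0.303 m: A R^(2/3) = 0.0426 — too large.
Trying y = 0.198 m: A R^(2/3) = 0.0195 — too small.
Trying y = 0.261 m: A R^(2/3) = 0.0327 — matches.

y_n = 0.261 m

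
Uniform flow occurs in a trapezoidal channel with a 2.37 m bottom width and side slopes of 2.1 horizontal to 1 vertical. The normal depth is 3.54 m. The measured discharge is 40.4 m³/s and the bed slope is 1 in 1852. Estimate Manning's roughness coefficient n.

n = 0.03

With bottom width b = 2.37 m and side slope z = 2.1: A = (b + zy)y = (2.37 + 2.1×3.54)×3.54 = 34.71 m²; P = b + 2y√(1+z²) = 2.37 + 2×3.54×2.326 = 18.84 m.
Hydraulic radius R = A/P = 34.71/18.84 = 1.842 m.
Rearranging Manning's equation: n = (1/Q) A R^(2/3) S^(1/2) = (1/40.4) × 34.71 × 1.842^(2/3) × √0.00054 = 0.03.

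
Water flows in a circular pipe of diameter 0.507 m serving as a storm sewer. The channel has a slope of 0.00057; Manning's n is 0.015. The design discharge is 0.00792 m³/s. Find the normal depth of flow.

Manning's equation rearranged: A R^(2/3) = nQ / (1·√S) = 0.015 × 0.00792 / (√0.00057) = 0.004976.
Try y = 0.0743 m: A R^(2/3) = 0.00236 — short.
Try y = 0.107 m: A R^(2/3) = 0.004973 — close enough.

y_n = 0.107 m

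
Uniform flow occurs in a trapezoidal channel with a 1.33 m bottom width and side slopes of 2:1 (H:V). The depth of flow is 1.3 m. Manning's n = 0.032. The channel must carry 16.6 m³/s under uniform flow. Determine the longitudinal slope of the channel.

With bottom width b = 1.33 m and side slope z = 2: A = (b + zy)y = (1.33 + 2×1.3)×1.3 = 5.109 m²; P = b + 2y√(1+z²) = 1.33 + 2×1.3×2.236 = 7.144 m.
Hydraulic radius R = A/P = 5.109/7.144 = 0.7152 m.
From Manning's equation, S = [nQ / (1 A R^(2/3))]² = [0.032 × 16.6 / (1 × 5.109 × 0.7152^(2/3))]² = 0.0169.

S = 0.0169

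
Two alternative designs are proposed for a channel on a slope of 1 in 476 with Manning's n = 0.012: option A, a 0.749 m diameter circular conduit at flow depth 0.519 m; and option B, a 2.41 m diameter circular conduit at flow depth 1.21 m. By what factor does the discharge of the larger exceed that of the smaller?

13.8

Channel A: For a circular section of diameter D = 0.749 m at depth y = 0.519 m, the central angle is θ = 2 arccos(1 − 2y/D) = 3.934 rad. Then A = (D²/8)(θ − sin θ) = 0.3258 m² and P = Dθ/2 = 1.473 m. Hydraulic radius R = A/P = 0.3258/1.473 = 0.2211 m. Q_A = (1/0.012)·0.3258·0.2211^(2/3)·√0.002101 = 0.455 m³/s.
Channel B: For a circular section of diameter D = 2.41 m at depth y = 1.21 m, the central angle is θ = 2 arccos(1 − 2y/D) = 3.15 rad. Then A = (D²/8)(θ − sin θ) = 2.293 m² and P = Dθ/2 = 3.796 m. Hydraulic radius R = A/P = 2.293/3.796 = 0.6041 m. Q_B = (1/0.012)·2.293·0.6041^(2/3)·√0.002101 = 6.258 m³/s.
The larger discharge is 6.258 m³/s and the smaller is 0.455 m³/s; the ratio is 13.8.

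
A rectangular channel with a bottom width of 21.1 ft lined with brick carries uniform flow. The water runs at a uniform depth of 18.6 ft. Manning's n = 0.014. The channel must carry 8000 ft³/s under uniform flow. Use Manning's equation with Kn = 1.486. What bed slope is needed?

S = 0.0029

Flow area A = b·y = 21.1 × 18.6 = 392.5 ft². Wetted perimeter P = b + 2y = 21.1 + 2×18.6 = 58.3 ft.
Hydraulic radius R = A/P = 392.5/58.3 = 6.732 ft.
From Manning's equation, S = [nQ / (1.486 A R^(2/3))]² = [0.014 × 8000 / (1.486 × 392.5 × 6.732^(2/3))]² = 0.0029.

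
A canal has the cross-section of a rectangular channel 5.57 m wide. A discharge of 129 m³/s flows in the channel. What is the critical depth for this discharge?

y_c = 3.8 m

For a rectangular channel, critical depth y_c = (q²/g)^(1/3) where q = Q/b = 129/5.57 = 23.16 m²/s.
So y_c = (23.16²/9.81)^(1/3) = 3.8 m.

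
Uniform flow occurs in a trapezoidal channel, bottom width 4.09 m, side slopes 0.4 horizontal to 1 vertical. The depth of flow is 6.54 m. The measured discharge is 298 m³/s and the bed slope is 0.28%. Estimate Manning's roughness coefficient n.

n = 0.014

With bottom width b = 4.09 m and side slope z = 0.4: A = (b + zy)y = (4.09 + 0.4×6.54)×6.54 = 43.86 m²; P = b + 2y√(1+z²) = 4.09 + 2×6.54×1.077 = 18.18 m.
Hydraulic radius R = A/P = 43.86/18.18 = 2.413 m.
Rearranging Manning's equation: n = (1/Q) A R^(2/3) S^(1/2) = (1/298) × 43.86 × 2.413^(2/3) × √0.0028 = 0.014.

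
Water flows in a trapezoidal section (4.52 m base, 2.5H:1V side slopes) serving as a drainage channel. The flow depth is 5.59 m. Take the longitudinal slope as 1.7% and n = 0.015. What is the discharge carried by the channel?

With bottom width b = 4.52 m and side slope z = 2.5: A = (b + zy)y = (4.52 + 2.5×5.59)×5.59 = 103.4 m²; P = b + 2y√(1+z²) = 4.52 + 2×5.59×2.693 = 34.62 m.
Hydraulic radius R = A/P = 103.4/34.62 = 2.986 m.
Manning's equation: Q = (1/n) A R^(2/3) S^(1/2) = (1/0.015) × 103.4 × 2.986^(2/3) × 0.017^(1/2) = 1860 m³/s.

Q = 1860 m³/s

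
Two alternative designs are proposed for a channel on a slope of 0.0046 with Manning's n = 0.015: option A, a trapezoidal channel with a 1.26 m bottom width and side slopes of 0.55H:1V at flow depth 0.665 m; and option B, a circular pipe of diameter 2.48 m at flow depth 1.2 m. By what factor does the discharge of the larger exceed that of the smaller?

Channel A: With bottom width b = 1.26 m and side slope z = 0.55: A = (b + zy)y = (1.26 + 0.55×0.665)×0.665 = 1.081 m²; P = b + 2y√(1+z²) = 1.26 + 2×0.665×1.141 = 2.778 m. Hydraulic radius R = A/P = 1.081/2.778 = 0.3892 m. Q_A = (1/0.015)·1.081·0.3892^(2/3)·√0.0046 = 2.606 m³/s.
Channel B: For a circular section of diameter D = 2.48 m at depth y = 1.2 m, the central angle is θ = 2 arccos(1 − 2y/D) = 3.077 rad. Then A = (D²/8)(θ − sin θ) = 2.316 m² and P = Dθ/2 = 3.816 m. Hydraulic radius R = A/P = 2.316/3.816 = 0.607 m. Q_B = (1/0.015)·2.316·0.607^(2/3)·√0.0046 = 7.508 m³/s.
The larger discharge is 7.508 m³/s and the smaller is 2.606 m³/s; the ratio is 2.88.

2.88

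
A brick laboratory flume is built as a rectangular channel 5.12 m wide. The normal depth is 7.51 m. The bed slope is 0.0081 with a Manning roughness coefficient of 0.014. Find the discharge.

Q = 380 m³/s

Flow area A = b·y = 5.12 × 7.51 = 38.45 m². Wetted perimeter P = b + 2y = 5.12 + 2×7.51 = 20.14 m.
Hydraulic radius R = A/P = 38.45/20.14 = 1.909 m.
Manning's equation: Q = (1/n) A R^(2/3) S^(1/2) = (1/0.014) × 38.45 × 1.909^(2/3) × 0.0081^(1/2) = 380 m³/s.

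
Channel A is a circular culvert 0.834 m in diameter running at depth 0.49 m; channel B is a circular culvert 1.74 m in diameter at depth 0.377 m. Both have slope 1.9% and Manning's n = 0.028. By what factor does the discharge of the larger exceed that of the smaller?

Channel A: For a circular section of diameter D = 0.834 m at depth y = 0.49 m, the central angle is θ = 2 arccos(1 − 2y/D) = 3.494 rad. Then A = (D²/8)(θ − sin θ) = 0.3337 m² and P = Dθ/2 = 1.457 m. Hydraulic radius R = A/P = 0.3337/1.457 = 0.2291 m. Q_A = (1/0.028)·0.3337·0.2291^(2/3)·√0.019 = 0.615 m³/s.
Channel B: For a circular section of diameter D = 1.74 m at depth y = 0.377 m, the central angle is θ = 2 arccos(1 − 2y/D) = 1.937 rad. Then A = (D²/8)(θ − sin θ) = 0.3795 m² and P = Dθ/2 = 1.685 m. Hydraulic radius R = A/P = 0.3795/1.685 = 0.2253 m. Q_B = (1/0.028)·0.3795·0.2253^(2/3)·√0.019 = 0.6917 m³/s.
The larger discharge is 0.6917 m³/s and the smaller is 0.615 m³/s; the ratio is 1.12.

1.12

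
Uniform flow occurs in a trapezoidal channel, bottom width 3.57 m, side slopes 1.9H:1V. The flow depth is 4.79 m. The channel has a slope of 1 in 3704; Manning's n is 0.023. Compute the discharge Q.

Q = 80.2 m³/s

With bottom width b = 3.57 m and side slope z = 1.9: A = (b + zy)y = (3.57 + 1.9×4.79)×4.79 = 60.69 m²; P = b + 2y√(1+z²) = 3.57 + 2×4.79×2.147 = 24.14 m.
Hydraulic radius R = A/P = 60.69/24.14 = 2.514 m.
Manning's equation: Q = (1/n) A R^(2/3) S^(1/2) = (1/0.023) × 60.69 × 2.514^(2/3) × 0.00027^(1/2) = 80.2 m³/s.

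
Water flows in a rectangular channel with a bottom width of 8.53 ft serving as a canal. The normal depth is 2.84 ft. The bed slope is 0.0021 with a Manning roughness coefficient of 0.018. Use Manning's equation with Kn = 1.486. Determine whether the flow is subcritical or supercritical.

subcritical

Flow area A = b·y = 8.53 × 2.84 = 24.23 ft². Wetted perimeter P = b + 2y = 8.53 + 2×2.84 = 14.21 ft.
Hydraulic radius R = A/P = 24.23/14.21 = 1.705 ft.
V = (1.486/n) R^(2/3) √S = (1.486/0.018) × 1.705^(2/3) × √0.0021 = 5.399 ft/s. Hydraulic depth D_h = A/T = 24.23/8.53 = 2.84 ft.
Froude number Fr = V/√(g·D_h) = 5.399/√(32.2×2.84) = 0.565, which is less than 1, so the flow is subcritical.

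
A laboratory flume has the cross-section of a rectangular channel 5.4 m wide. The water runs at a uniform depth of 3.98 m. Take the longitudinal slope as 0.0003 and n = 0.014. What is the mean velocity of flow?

V = 1.7 m/s

Flow area A = b·y = 5.4 × 3.98 = 21.49 m². Wetted perimeter P = b + 2y = 5.4 + 2×3.98 = 13.36 m.
Hydraulic radius R = A/P = 21.49/13.36 = 1.609 m.
From Manning's equation, V = (1/n) R^(2/3) S^(1/2) = (1/0.014) × 1.609^(2/3) × 0.0003^(1/2) = 1.7 m/s.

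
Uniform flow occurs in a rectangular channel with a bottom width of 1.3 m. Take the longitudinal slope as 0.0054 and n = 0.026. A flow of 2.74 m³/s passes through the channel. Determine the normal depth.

y_n = 1.3 m

Manning's equation rearranged: A R^(2/3) = nQ / (1·√S) = 0.026 × 2.74 / (√0.0054) = 0.9695.
Trying y = 0.945 m: A R^(2/3) = 0.6503 — short.
Trying y = 1.48 m: A R^(2/3) = 1.133 — over.
Trying y = 1.3 m: A R^(2/3) = 0.9678 — close enough.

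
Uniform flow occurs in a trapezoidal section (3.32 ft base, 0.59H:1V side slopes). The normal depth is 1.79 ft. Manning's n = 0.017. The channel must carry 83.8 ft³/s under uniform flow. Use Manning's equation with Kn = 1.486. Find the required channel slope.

With bottom width b = 3.32 ft and side slope z = 0.59: A = (b + zy)y = (3.32 + 0.59×1.79)×1.79 = 7.833 ft²; P = b + 2y√(1+z²) = 3.32 + 2×1.79×1.161 = 7.477 ft.
Hydraulic radius R = A/P = 7.833/7.477 = 1.048 ft.
From Manning's equation, S = [nQ / (1.486 A R^(2/3))]² = [0.017 × 83.8 / (1.486 × 7.833 × 1.048^(2/3))]² = 0.0141.

S = 0.0141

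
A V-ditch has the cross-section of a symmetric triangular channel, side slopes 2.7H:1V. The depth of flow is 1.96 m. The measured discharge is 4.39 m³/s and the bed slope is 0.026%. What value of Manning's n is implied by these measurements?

For a triangular section with side slope z = 2.7: A = zy² = 2.7×1.96² = 10.37 m²; P = 2y√(1+z²) = 2×1.96×2.879 = 11.29 m.
Hydraulic radius R = A/P = 10.37/11.29 = 0.919 m.
Rearranging Manning's equation: n = (1/Q) A R^(2/3) S^(1/2) = (1/4.39) × 10.37 × 0.919^(2/3) × √0.00026 = 0.036.

n = 0.036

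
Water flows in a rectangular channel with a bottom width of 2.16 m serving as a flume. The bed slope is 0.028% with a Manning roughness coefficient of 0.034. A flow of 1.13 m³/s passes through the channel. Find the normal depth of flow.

Manning's equation rearranged: A R^(2/3) = nQ / (1·√S) = 0.034 × 1.13 / (√0.00028) = 2.296.
Try y = 1.79 m: A R^(2/3) = 2.971 — too large.
Try y = 1.07 m: A R^(2/3) = 1.528 — too small.
Try y = 1.46 m: A R^(2/3) = 2.295 — close enough.

y_n = 1.46 m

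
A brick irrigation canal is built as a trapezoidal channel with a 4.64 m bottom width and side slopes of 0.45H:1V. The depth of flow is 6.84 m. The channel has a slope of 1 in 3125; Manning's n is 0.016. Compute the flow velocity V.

V = 2.16 m/s

With bottom width b = 4.64 m and side slope z = 0.45: A = (b + zy)y = (4.64 + 0.45×6.84)×6.84 = 52.79 m²; P = b + 2y√(1+z²) = 4.64 + 2×6.84×1.097 = 19.64 m.
Hydraulic radius R = A/P = 52.79/19.64 = 2.688 m.
From Manning's equation, V = (1/n) R^(2/3) S^(1/2) = (1/0.016) × 2.688^(2/3) × 0.00032^(1/2) = 2.16 m/s.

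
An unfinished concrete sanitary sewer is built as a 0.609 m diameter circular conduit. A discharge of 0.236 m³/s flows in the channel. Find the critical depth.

y_c = 0.314 m

At critical depth, Q² T / (g A³) = 1, i.e. A³/T = Q²/g = 0.236²/9.81 = 0.005677.
At y = 0.244 m: A³/T = 0.002172 — short.
At y = 0.314 m: A³/T = 0.005705 — ≈ 0.005677.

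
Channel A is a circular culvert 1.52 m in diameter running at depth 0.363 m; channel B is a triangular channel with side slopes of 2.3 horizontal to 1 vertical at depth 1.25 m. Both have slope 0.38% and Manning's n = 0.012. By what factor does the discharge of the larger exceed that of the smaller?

20.8

Channel A: For a circular section of diameter D = 1.52 m at depth y = 0.363 m, the central angle is θ = 2 arccos(1 − 2y/D) = 2.042 rad. Then A = (D²/8)(θ − sin θ) = 0.3325 m² and P = Dθ/2 = 1.552 m. Hydraulic radius R = A/P = 0.3325/1.552 = 0.2142 m. Q_A = (1/0.012)·0.3325·0.2142^(2/3)·√0.0038 = 0.6116 m³/s.
Channel B: For a triangular section with side slope z = 2.3: A = zy² = 2.3×1.25² = 3.594 m²; P = 2y√(1+z²) = 2×1.25×2.508 = 6.27 m. Hydraulic radius R = A/P = 3.594/6.27 = 0.5732 m. Q_B = (1/0.012)·3.594·0.5732^(2/3)·√0.0038 = 12.74 m³/s.
The larger discharge is 12.74 m³/s and the smaller is 0.6116 m³/s; the ratio is 20.8.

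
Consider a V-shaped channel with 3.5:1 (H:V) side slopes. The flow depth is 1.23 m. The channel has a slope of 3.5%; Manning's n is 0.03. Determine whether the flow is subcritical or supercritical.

For a triangular section with side slope z = 3.5: A = zy² = 3.5×1.23² = 5.295 m²; P = 2y√(1+z²) = 2×1.23×3.64 = 8.955 m.
Hydraulic radius R = A/P = 5.295/8.955 = 0.5913 m.
V = (1/n) R^(2/3) √S = (1/0.03) × 0.5913^(2/3) × √0.035 = 4.393 m/s. Hydraulic depth D_h = A/T = 5.295/8.61 = 0.615 m.
Froude number Fr = V/√(g·D_h) = 4.393/√(9.81×0.615) = 1.79, which is greater than 1, so the flow is supercritical.

supercritical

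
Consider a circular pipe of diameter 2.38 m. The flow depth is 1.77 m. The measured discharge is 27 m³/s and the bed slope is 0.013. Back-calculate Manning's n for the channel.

For a circular section of diameter D = 2.38 m at depth y = 1.77 m, the central angle is θ = 2 arccos(1 − 2y/D) = 4.16 rad. Then A = (D²/8)(θ − sin θ) = 3.548 m² and P = Dθ/2 = 4.95 m.
Hydraulic radius R = A/P = 3.548/4.95 = 0.7167 m.
Rearranging Manning's equation: n = (1/Q) A R^(2/3) S^(1/2) = (1/27) × 3.548 × 0.7167^(2/3) × √0.013 = 0.012.

n = 0.012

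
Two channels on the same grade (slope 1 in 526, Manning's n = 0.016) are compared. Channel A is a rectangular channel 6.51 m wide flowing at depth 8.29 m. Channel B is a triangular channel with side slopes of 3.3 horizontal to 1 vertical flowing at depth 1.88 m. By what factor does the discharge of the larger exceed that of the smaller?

8.74

Channel A: Flow area A = b·y = 6.51 × 8.29 = 53.97 m². Wetted perimeter P = b + 2y = 6.51 + 2×8.29 = 23.09 m. Hydraulic radius R = A/P = 53.97/23.09 = 2.337 m. Q_A = (1/0.016)·53.97·2.337^(2/3)·√0.001901 = 259 m³/s.
Channel B: For a triangular section with side slope z = 3.3: A = zy² = 3.3×1.88² = 11.66 m²; P = 2y√(1+z²) = 2×1.88×3.448 = 12.97 m. Hydraulic radius R = A/P = 11.66/12.97 = 0.8996 m. Q_B = (1/0.016)·11.66·0.8996^(2/3)·√0.001901 = 29.62 m³/s.
The larger discharge is 259 m³/s and the smaller is 29.62 m³/s; the ratio is 8.74.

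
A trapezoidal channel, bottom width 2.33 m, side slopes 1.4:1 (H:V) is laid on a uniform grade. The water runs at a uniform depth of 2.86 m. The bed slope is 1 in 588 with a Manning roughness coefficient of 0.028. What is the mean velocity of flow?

With bottom width b = 2.33 m and side slope z = 1.4: A = (b + zy)y = (2.33 + 1.4×2.86)×2.86 = 18.12 m²; P = b + 2y√(1+z²) = 2.33 + 2×2.86×1.72 = 12.17 m.
Hydraulic radius R = A/P = 18.12/12.17 = 1.488 m.
From Manning's equation, V = (1/n) R^(2/3) S^(1/2) = (1/0.028) × 1.488^(2/3) × 0.001701^(1/2) = 1.92 m/s.

V = 1.92 m/s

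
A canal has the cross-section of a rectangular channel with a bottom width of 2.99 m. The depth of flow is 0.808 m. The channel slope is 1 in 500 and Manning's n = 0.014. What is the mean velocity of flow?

Flow area A = b·y = 2.99 × 0.808 = 2.416 m². Wetted perimeter P = b + 2y = 2.99 + 2×0.808 = 4.606 m.
Hydraulic radius R = A/P = 2.416/4.606 = 0.5245 m.
From Manning's equation, V = (1/n) R^(2/3) S^(1/2) = (1/0.014) × 0.5245^(2/3) × 0.002^(1/2) = 2.08 m/s.

V = 2.08 m/s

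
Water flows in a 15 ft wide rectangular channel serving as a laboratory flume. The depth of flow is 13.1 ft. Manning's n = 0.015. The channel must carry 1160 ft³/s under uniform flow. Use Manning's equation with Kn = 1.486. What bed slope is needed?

Flow area A = b·y = 15 × 13.1 = 196.5 ft². Wetted perimeter P = b + 2y = 15 + 2×13.1 = 41.2 ft.
Hydraulic radius R = A/P = 196.5/41.2 = 4.769 ft.
From Manning's equation, S = [nQ / (1.486 A R^(2/3))]² = [0.015 × 1160 / (1.486 × 196.5 × 4.769^(2/3))]² = 0.000442.

S = 0.000442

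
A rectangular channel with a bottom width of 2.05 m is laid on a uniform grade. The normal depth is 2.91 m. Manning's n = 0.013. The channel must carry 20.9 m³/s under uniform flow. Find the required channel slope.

Flow area A = b·y = 2.05 × 2.91 = 5.965 m². Wetted perimeter P = b + 2y = 2.05 + 2×2.91 = 7.87 m.
Hydraulic radius R = A/P = 5.965/7.87 = 0.758 m.
From Manning's equation, S = [nQ / (1 A R^(2/3))]² = [0.013 × 20.9 / (1 × 5.965 × 0.758^(2/3))]² = 0.003.

S = 0.003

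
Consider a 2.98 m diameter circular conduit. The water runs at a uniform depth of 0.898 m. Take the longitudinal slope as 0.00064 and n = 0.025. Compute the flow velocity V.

For a circular section of diameter D = 2.98 m at depth y = 0.898 m, the central angle is θ = 2 arccos(1 − 2y/D) = 2.324 rad. Then A = (D²/8)(θ − sin θ) = 1.771 m² and P = Dθ/2 = 3.463 m.
Hydraulic radius R = A/P = 1.771/3.463 = 0.5113 m.
From Manning's equation, V = (1/n) R^(2/3) S^(1/2) = (1/0.025) × 0.5113^(2/3) × 0.00064^(1/2) = 0.647 m/s.

V = 0.647 m/s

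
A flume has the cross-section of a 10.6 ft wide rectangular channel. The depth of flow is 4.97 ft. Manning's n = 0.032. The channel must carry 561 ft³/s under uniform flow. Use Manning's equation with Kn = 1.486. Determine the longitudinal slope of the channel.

Flow area A = b·y = 10.6 × 4.97 = 52.68 ft². Wetted perimeter P = b + 2y = 10.6 + 2×4.97 = 20.54 ft.
Hydraulic radius R = A/P = 52.68/20.54 = 2.565 ft.
From Manning's equation, S = [nQ / (1.486 A R^(2/3))]² = [0.032 × 561 / (1.486 × 52.68 × 2.565^(2/3))]² = 0.015.

S = 0.015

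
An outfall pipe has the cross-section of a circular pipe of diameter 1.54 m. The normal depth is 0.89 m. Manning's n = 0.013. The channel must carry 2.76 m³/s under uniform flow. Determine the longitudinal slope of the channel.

For a circular section of diameter D = 1.54 m at depth y = 0.89 m, the central angle is θ = 2 arccos(1 − 2y/D) = 3.455 rad. Then A = (D²/8)(θ − sin θ) = 1.115 m² and P = Dθ/2 = 2.66 m.
Hydraulic radius R = A/P = 1.115/2.66 = 0.4193 m.
From Manning's equation, S = [nQ / (1 A R^(2/3))]² = [0.013 × 2.76 / (1 × 1.115 × 0.4193^(2/3))]² = 0.0033.

S = 0.0033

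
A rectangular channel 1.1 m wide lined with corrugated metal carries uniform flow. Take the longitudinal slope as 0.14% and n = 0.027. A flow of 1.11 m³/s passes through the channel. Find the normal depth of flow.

y_n = 1.36 m

Manning's equation rearranged: A R^(2/3) = nQ / (1·√S) = 0.027 × 1.11 / (√0.0014) = 0.801.
Try y = 0.999 m: A R^(2/3) = 0.5507 — low.
Try y = 1.63 m: A R^(2/3) = 0.9915 — high.
Try y = 1.36 m: A R^(2/3) = 0.8008 — matches.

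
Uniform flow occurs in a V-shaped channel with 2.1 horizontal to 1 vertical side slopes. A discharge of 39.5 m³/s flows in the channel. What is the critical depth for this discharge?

y_c = 2.35 m

At critical depth, Q² T / (g A³) = 1, i.e. A³/T = Q²/g = 39.5²/9.81 = 159.
At y = 2.79 m: A³/T = 372.8 — too large.
At y = 2.02 m: A³/T = 74.16 — too small.
At y = 2.35 m: A³/T = 158 — matches.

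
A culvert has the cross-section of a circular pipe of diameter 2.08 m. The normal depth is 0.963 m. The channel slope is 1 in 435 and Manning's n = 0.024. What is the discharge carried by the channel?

Q = 1.92 m³/s

For a circular section of diameter D = 2.08 m at depth y = 0.963 m, the central angle is θ = 2 arccos(1 − 2y/D) = 2.993 rad. Then A = (D²/8)(θ − sin θ) = 1.539 m² and P = Dθ/2 = 3.113 m.
Hydraulic radius R = A/P = 1.539/3.113 = 0.4943 m.
Manning's equation: Q = (1/n) A R^(2/3) S^(1/2) = (1/0.024) × 1.539 × 0.4943^(2/3) × 0.002299^(1/2) = 1.92 m³/s.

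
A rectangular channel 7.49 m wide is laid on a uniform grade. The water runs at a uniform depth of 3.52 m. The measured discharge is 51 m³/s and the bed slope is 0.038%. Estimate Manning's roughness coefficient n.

n = 0.015

Flow area A = b·y = 7.49 × 3.52 = 26.36 m². Wetted perimeter P = b + 2y = 7.49 + 2×3.52 = 14.53 m.
Hydraulic radius R = A/P = 26.36/14.53 = 1.815 m.
Rearranging Manning's equation: n = (1/Q) A R^(2/3) S^(1/2) = (1/51) × 26.36 × 1.815^(2/3) × √0.00038 = 0.015.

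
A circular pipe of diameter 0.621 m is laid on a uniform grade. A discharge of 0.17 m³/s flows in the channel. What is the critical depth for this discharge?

At critical depth, Q² T / (g A³) = 1, i.e. A³/T = Q²/g = 0.17²/9.81 = 0.002946.
Trying y = 0.196 m: A³/T = 0.0009546 — low.
Trying y = 0.328 m: A³/T = 0.006896 — high.
Trying y = 0.263 m: A³/T = 0.002963 — close enough.

y_c = 0.263 m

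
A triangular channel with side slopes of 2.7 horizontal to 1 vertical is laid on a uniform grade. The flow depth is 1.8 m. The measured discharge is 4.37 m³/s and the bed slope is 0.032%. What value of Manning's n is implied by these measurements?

For a triangular section with side slope z = 2.7: A = zy² = 2.7×1.8² = 8.748 m²; P = 2y√(1+z²) = 2×1.8×2.879 = 10.37 m.
Hydraulic radius R = A/P = 8.748/10.37 = 0.844 m.
Rearranging Manning's equation: n = (1/Q) A R^(2/3) S^(1/2) = (1/4.37) × 8.748 × 0.844^(2/3) × √0.00032 = 0.032.

n = 0.032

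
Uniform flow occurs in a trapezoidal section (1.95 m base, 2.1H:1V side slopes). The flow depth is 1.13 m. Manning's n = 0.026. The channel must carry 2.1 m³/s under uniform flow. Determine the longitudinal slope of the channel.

S = 0.00021

With bottom width b = 1.95 m and side slope z = 2.1: A = (b + zy)y = (1.95 + 2.1×1.13)×1.13 = 4.885 m²; P = b + 2y√(1+z²) = 1.95 + 2×1.13×2.326 = 7.207 m.
Hydraulic radius R = A/P = 4.885/7.207 = 0.6778 m.
From Manning's equation, S = [nQ / (1 A R^(2/3))]² = [0.026 × 2.1 / (1 × 4.885 × 0.6778^(2/3))]² = 0.00021.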